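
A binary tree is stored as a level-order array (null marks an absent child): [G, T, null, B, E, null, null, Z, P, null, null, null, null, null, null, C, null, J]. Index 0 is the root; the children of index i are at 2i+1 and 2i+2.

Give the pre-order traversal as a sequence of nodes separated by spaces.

Pre-order visits the node, then its left subtree, then its right subtree.
Visit G.
At G: go left to T.
  Visit T.
  At T: go left to B.
    Visit B.
    At B: go left to Z.
      Visit Z.
      At Z: go left to C.
        C is a leaf — visit C.
      At Z: no right child.
    At B: go right to P.
      Visit P.
      At P: go left to J.
        J is a leaf — visit J.
      At P: no right child.
  At T: go right to E.
    E is a leaf — visit E.
At G: no right child.

G T B Z C P J E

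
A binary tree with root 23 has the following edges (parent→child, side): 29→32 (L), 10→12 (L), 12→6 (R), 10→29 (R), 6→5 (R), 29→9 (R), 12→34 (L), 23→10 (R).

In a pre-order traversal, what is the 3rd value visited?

12

Pre-order visits the node, then its left subtree, then its right subtree.
Visit 23.
At 23: no left child.
At 23: go right to 10.
  Visit 10.
  At 10: go left to 12.
    Visit 12.
    At 12: go left to 34.
      34 is a leaf — visit 34.
    At 12: go right to 6.
      Visit 6.
      At 6: no left child.
      At 6: go right to 5.
        5 is a leaf — visit 5.
  At 10: go right to 29.
    Visit 29.
    At 29: go left to 32.
      32 is a leaf — visit 32.
    At 29: go right to 9.
      9 is a leaf — visit 9.
Full pre-order sequence: 23, 10, 12, 34, 6, 5, 29, 32, 9.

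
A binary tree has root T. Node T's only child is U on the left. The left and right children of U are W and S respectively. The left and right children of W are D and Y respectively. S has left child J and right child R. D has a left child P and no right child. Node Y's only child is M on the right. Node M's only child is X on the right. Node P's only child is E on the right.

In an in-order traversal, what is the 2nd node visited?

In-order visits the left subtree, then the node, then the right subtree.
At T: go left to U.
  At U: go left to W.
    At W: go left to D.
      At D: go left to P.
        At P: no left child.
        Visit P.
        At P: go right to E.
          E is a leaf — visit E.
      Visit D.
      At D: no right child.
    Visit W.
    At W: go right to Y.
      At Y: no left child.
      Visit Y.
      At Y: go right to M.
        At M: no left child.
        Visit M.
        At M: go right to X.
          X is a leaf — visit X.
  Visit U.
  At U: go right to S.
    At S: go left to J.
      J is a leaf — visit J.
    Visit S.
    At S: go right to R.
      R is a leaf — visit R.
Visit T.
At T: no right child.
Full in-order sequence: P, E, D, W, Y, M, X, U, J, S, R, T.

E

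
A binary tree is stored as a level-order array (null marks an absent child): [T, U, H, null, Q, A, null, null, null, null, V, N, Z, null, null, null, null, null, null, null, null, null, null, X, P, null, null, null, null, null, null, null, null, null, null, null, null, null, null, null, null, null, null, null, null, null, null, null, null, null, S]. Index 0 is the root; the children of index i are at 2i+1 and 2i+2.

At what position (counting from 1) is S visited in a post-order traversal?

5

Post-order visits the left subtree, then the right subtree, then the node.
At T: go left to U.
  At U: no left child.
  At U: go right to Q.
    At Q: no left child.
    At Q: go right to V.
      V is a leaf — visit V.
    Visit Q.
  Visit U.
At T: go right to H.
  At H: go left to A.
    At A: go left to N.
      At N: go left to X.
        X is a leaf — visit X.
      At N: go right to P.
        At P: no left child.
        At P: go right to S.
          S is a leaf — visit S.
        Visit P.
      Visit N.
    At A: go right to Z.
      Z is a leaf — visit Z.
    Visit A.
  At H: no right child.
  Visit H.
Visit T.
Full post-order sequence: V, Q, U, X, S, P, N, Z, A, H, T.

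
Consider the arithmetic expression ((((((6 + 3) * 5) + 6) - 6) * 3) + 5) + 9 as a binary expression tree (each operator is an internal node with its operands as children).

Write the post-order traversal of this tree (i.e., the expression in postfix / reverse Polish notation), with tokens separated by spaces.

6 3 + 5 * 6 + 6 - 3 * 5 + 9 +

Post-order on an expression tree gives postfix notation: for each operator, emit left operand, right operand, then the operator.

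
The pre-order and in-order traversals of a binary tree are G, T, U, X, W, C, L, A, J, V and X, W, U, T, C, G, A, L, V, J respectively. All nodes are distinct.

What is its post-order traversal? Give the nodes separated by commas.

W, X, U, C, T, A, V, J, L, G

The first element of pre-order is the root; it splits in-order into left and right subtrees.
Root G: left subtree has 5 nodes {X, W, U, T, C}, right has 4 {A, L, V, J}.
  Root T: left subtree has 3 nodes {X, W, U}, right has 1 {C}.
    Root U: left subtree has 2 nodes {X, W}, right has 0 { }.
      Root X: left subtree has 0 nodes { }, right has 1 {W}.
  Root L: left subtree has 1 node {A}, right has 2 {V, J}.
    Root J: left subtree has 1 node {V}, right has 0 { }.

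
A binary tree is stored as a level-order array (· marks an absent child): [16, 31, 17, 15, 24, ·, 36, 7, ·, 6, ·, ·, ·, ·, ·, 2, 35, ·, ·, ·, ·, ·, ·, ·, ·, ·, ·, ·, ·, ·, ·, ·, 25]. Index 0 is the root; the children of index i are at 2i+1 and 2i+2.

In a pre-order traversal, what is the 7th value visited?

Pre-order visits the node, then its left subtree, then its right subtree.
Visit 16.
At 16: go left to 31.
  Visit 31.
  At 31: go left to 15.
    Visit 15.
    At 15: go left to 7.
      Visit 7.
      At 7: go left to 2.
        Visit 2.
        At 2: no left child.
        At 2: go right to 25.
          25 is a leaf — visit 25.
      At 7: go right to 35.
        35 is a leaf — visit 35.
    At 15: no right child.
  At 31: go right to 24.
    Visit 24.
    At 24: go left to 6.
      6 is a leaf — visit 6.
    At 24: no right child.
At 16: go right to 17.
  Visit 17.
  At 17: no left child.
  At 17: go right to 36.
    36 is a leaf — visit 36.
Full pre-order sequence: 16, 31, 15, 7, 2, 25, 35, 24, 6, 17, 36.

35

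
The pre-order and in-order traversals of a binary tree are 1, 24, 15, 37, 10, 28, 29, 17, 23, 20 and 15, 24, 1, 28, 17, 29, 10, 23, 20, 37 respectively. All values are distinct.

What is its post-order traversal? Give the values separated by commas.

15, 24, 17, 29, 28, 20, 23, 10, 37, 1

The first element of pre-order is the root; it splits in-order into left and right subtrees.
Root 1: left subtree has 2 nodes {15, 24}, right has 7 {28, 17, 29, 10, 23, 20, 37}.
  Root 24: left subtree has 1 node {15}, right has 0 { }.
  Root 37: left subtree has 6 nodes {28, 17, 29, 10, 23, 20}, right has 0 { }.
    Root 10: left subtree has 3 nodes {28, 17, 29}, right has 2 {23, 20}.
      Root 28: left subtree has 0 nodes { }, right has 2 {17, 29}.
        Root 29: left subtree has 1 node {17}, right has 0 { }.
      Root 23: left subtree has 0 nodes { }, right has 1 {20}.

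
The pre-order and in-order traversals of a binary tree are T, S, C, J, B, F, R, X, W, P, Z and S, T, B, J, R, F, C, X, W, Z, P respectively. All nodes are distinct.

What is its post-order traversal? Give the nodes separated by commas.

S, B, R, F, J, Z, P, W, X, C, T

The first element of pre-order is the root; it splits in-order into left and right subtrees.
Root T: left subtree has 1 node {S}, right has 9 {B, J, R, F, C, X, W, Z, P}.
  Root C: left subtree has 4 nodes {B, J, R, F}, right has 4 {X, W, Z, P}.
    Root J: left subtree has 1 node {B}, right has 2 {R, F}.
      Root F: left subtree has 1 node {R}, right has 0 { }.
    Root X: left subtree has 0 nodes { }, right has 3 {W, Z, P}.
      Root W: left subtree has 0 nodes { }, right has 2 {Z, P}.
        Root P: left subtree has 1 node {Z}, right has 0 { }.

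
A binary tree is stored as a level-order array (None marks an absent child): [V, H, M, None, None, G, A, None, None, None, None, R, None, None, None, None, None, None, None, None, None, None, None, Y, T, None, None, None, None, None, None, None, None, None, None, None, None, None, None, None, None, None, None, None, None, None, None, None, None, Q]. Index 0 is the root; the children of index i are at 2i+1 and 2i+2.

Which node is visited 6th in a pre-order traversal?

Y

Pre-order visits the node, then its left subtree, then its right subtree.
Visit V.
At V: go left to H.
  H is a leaf — visit H.
At V: go right to M.
  Visit M.
  At M: go left to G.
    Visit G.
    At G: go left to R.
      Visit R.
      At R: go left to Y.
        Y is a leaf — visit Y.
      At R: go right to T.
        Visit T.
        At T: go left to Q.
          Q is a leaf — visit Q.
        At T: no right child.
    At G: no right child.
  At M: go right to A.
    A is a leaf — visit A.
Full pre-order sequence: V, H, M, G, R, Y, T, Q, A.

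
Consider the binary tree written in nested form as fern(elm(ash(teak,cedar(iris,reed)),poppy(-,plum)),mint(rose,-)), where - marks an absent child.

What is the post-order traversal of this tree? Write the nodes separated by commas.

Post-order visits the left subtree, then the right subtree, then the node.
At fern: go left to elm.
  At elm: go left to ash.
    At ash: go left to teak.
      teak is a leaf — visit teak.
    At ash: go right to cedar.
      At cedar: go left to iris.
        iris is a leaf — visit iris.
      At cedar: go right to reed.
        reed is a leaf — visit reed.
      Visit cedar.
    Visit ash.
  At elm: go right to poppy.
    At poppy: no left child.
    At poppy: go right to plum.
      plum is a leaf — visit plum.
    Visit poppy.
  Visit elm.
At fern: go right to mint.
  At mint: go left to rose.
    rose is a leaf — visit rose.
  At mint: no right child.
  Visit mint.
Visit fern.

teak, iris, reed, cedar, ash, plum, poppy, elm, rose, mint, fern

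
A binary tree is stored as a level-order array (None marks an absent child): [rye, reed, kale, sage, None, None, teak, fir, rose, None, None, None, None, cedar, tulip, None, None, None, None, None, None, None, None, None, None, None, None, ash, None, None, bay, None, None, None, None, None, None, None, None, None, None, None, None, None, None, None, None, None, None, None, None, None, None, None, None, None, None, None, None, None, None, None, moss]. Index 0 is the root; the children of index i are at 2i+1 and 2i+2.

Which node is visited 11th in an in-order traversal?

bay

In-order visits the left subtree, then the node, then the right subtree.
At rye: go left to reed.
  At reed: go left to sage.
    At sage: go left to fir.
      fir is a leaf — visit fir.
    Visit sage.
    At sage: go right to rose.
      rose is a leaf — visit rose.
  Visit reed.
  At reed: no right child.
Visit rye.
At rye: go right to kale.
  At kale: no left child.
  Visit kale.
  At kale: go right to teak.
    At teak: go left to cedar.
      At cedar: go left to ash.
        ash is a leaf — visit ash.
      Visit cedar.
      At cedar: no right child.
    Visit teak.
    At teak: go right to tulip.
      At tulip: no left child.
      Visit tulip.
      At tulip: go right to bay.
        At bay: no left child.
        Visit bay.
        At bay: go right to moss.
          moss is a leaf — visit moss.
Full in-order sequence: fir, sage, rose, reed, rye, kale, ash, cedar, teak, tulip, bay, moss.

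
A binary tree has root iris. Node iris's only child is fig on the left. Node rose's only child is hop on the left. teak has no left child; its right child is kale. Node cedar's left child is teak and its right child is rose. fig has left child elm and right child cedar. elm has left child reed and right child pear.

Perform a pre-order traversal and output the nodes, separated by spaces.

Pre-order visits the node, then its left subtree, then its right subtree.
Visit iris.
At iris: go left to fig.
  Visit fig.
  At fig: go left to elm.
    Visit elm.
    At elm: go left to reed.
      reed is a leaf — visit reed.
    At elm: go right to pear.
      pear is a leaf — visit pear.
  At fig: go right to cedar.
    Visit cedar.
    At cedar: go left to teak.
      Visit teak.
      At teak: no left child.
      At teak: go right to kale.
        kale is a leaf — visit kale.
    At cedar: go right to rose.
      Visit rose.
      At rose: go left to hop.
        hop is a leaf — visit hop.
      At rose: no right child.
At iris: no right child.

iris fig elm reed pear cedar teak kale rose hop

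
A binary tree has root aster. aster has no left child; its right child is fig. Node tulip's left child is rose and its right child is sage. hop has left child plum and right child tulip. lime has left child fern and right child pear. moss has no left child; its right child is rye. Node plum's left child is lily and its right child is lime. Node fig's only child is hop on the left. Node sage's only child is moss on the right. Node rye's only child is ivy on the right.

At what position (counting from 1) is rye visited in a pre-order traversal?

13

Pre-order visits the node, then its left subtree, then its right subtree.
Visit aster.
At aster: no left child.
At aster: go right to fig.
  Visit fig.
  At fig: go left to hop.
    Visit hop.
    At hop: go left to plum.
      Visit plum.
      At plum: go left to lily.
        lily is a leaf — visit lily.
      At plum: go right to lime.
        Visit lime.
        At lime: go left to fern.
          fern is a leaf — visit fern.
        At lime: go right to pear.
          pear is a leaf — visit pear.
    At hop: go right to tulip.
      Visit tulip.
      At tulip: go left to rose.
        rose is a leaf — visit rose.
      At tulip: go right to sage.
        Visit sage.
        At sage: no left child.
        At sage: go right to moss.
          Visit moss.
          At moss: no left child.
          At moss: go right to rye.
            Visit rye.
            At rye: no left child.
            At rye: go right to ivy.
              ivy is a leaf — visit ivy.
  At fig: no right child.
Full pre-order sequence: aster, fig, hop, plum, lily, lime, fern, pear, tulip, rose, sage, moss, rye, ivy.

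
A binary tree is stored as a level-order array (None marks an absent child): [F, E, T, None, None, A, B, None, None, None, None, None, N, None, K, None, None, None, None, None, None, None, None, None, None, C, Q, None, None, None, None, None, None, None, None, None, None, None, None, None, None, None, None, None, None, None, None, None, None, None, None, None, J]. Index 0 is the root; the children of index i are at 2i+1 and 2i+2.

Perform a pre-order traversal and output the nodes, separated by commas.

F, E, T, A, N, C, J, Q, B, K

Pre-order visits the node, then its left subtree, then its right subtree.
Visit F.
At F: go left to E.
  E is a leaf — visit E.
At F: go right to T.
  Visit T.
  At T: go left to A.
    Visit A.
    At A: no left child.
    At A: go right to N.
      Visit N.
      At N: go left to C.
        Visit C.
        At C: no left child.
        At C: go right to J.
          J is a leaf — visit J.
      At N: go right to Q.
        Q is a leaf — visit Q.
  At T: go right to B.
    Visit B.
    At B: no left child.
    At B: go right to K.
      K is a leaf — visit K.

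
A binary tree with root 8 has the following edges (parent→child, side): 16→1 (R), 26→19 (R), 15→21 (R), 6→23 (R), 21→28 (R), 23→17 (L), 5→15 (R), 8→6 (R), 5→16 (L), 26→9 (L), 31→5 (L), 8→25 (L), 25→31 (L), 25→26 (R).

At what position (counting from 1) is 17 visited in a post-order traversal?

Post-order visits the left subtree, then the right subtree, then the node.
At 8: go left to 25.
  At 25: go left to 31.
    At 31: go left to 5.
      At 5: go left to 16.
        At 16: no left child.
        At 16: go right to 1.
          1 is a leaf — visit 1.
        Visit 16.
      At 5: go right to 15.
        At 15: no left child.
        At 15: go right to 21.
          At 21: no left child.
          At 21: go right to 28.
            28 is a leaf — visit 28.
          Visit 21.
        Visit 15.
      Visit 5.
    At 31: no right child.
    Visit 31.
  At 25: go right to 26.
    At 26: go left to 9.
      9 is a leaf — visit 9.
    At 26: go right to 19.
      19 is a leaf — visit 19.
    Visit 26.
  Visit 25.
At 8: go right to 6.
  At 6: no left child.
  At 6: go right to 23.
    At 23: go left to 17.
      17 is a leaf — visit 17.
    At 23: no right child.
    Visit 23.
  Visit 6.
Visit 8.
Full post-order sequence: 1, 16, 28, 21, 15, 5, 31, 9, 19, 26, 25, 17, 23, 6, 8.

12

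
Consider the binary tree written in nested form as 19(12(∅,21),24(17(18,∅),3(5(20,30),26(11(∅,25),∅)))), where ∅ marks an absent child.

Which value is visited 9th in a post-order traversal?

Post-order visits the left subtree, then the right subtree, then the node.
At 19: go left to 12.
  At 12: no left child.
  At 12: go right to 21.
    21 is a leaf — visit 21.
  Visit 12.
At 19: go right to 24.
  At 24: go left to 17.
    At 17: go left to 18.
      18 is a leaf — visit 18.
    At 17: no right child.
    Visit 17.
  At 24: go right to 3.
    At 3: go left to 5.
      At 5: go left to 20.
        20 is a leaf — visit 20.
      At 5: go right to 30.
        30 is a leaf — visit 30.
      Visit 5.
    At 3: go right to 26.
      At 26: go left to 11.
        At 11: no left child.
        At 11: go right to 25.
          25 is a leaf — visit 25.
        Visit 11.
      At 26: no right child.
      Visit 26.
    Visit 3.
  Visit 24.
Visit 19.
Full post-order sequence: 21, 12, 18, 17, 20, 30, 5, 25, 11, 26, 3, 24, 19.

11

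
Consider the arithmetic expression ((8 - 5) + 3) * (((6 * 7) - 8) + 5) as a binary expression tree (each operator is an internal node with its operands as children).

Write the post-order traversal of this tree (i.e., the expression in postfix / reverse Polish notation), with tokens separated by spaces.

Post-order on an expression tree gives postfix notation: for each operator, emit left operand, right operand, then the operator.

8 5 - 3 + 6 7 * 8 - 5 + *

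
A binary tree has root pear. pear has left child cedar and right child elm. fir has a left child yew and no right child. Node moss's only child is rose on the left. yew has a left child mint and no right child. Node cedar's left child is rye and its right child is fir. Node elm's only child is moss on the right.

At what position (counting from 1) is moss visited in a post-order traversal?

7

Post-order visits the left subtree, then the right subtree, then the node.
At pear: go left to cedar.
  At cedar: go left to rye.
    rye is a leaf — visit rye.
  At cedar: go right to fir.
    At fir: go left to yew.
      At yew: go left to mint.
        mint is a leaf — visit mint.
      At yew: no right child.
      Visit yew.
    At fir: no right child.
    Visit fir.
  Visit cedar.
At pear: go right to elm.
  At elm: no left child.
  At elm: go right to moss.
    At moss: go left to rose.
      rose is a leaf — visit rose.
    At moss: no right child.
    Visit moss.
  Visit elm.
Visit pear.
Full post-order sequence: rye, mint, yew, fir, cedar, rose, moss, elm, pear.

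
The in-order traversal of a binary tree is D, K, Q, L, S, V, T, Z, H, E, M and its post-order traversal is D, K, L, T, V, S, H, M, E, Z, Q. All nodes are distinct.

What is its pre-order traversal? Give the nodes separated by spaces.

The last element of post-order is the root; it splits in-order into left and right subtrees.
Root Q: left subtree has 2 nodes {D, K}, right has 8 {L, S, V, T, Z, H, E, M}.
  Root K: left subtree has 1 node {D}, right has 0 { }.
  Root Z: left subtree has 4 nodes {L, S, V, T}, right has 3 {H, E, M}.
    Root S: left subtree has 1 node {L}, right has 2 {V, T}.
      Root V: left subtree has 0 nodes { }, right has 1 {T}.
    Root E: left subtree has 1 node {H}, right has 1 {M}.

Q K D Z S L V T E H M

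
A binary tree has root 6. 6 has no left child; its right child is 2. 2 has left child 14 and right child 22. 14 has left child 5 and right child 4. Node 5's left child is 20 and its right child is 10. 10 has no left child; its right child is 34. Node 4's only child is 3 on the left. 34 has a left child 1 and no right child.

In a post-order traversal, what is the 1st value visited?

20

Post-order visits the left subtree, then the right subtree, then the node.
At 6: no left child.
At 6: go right to 2.
  At 2: go left to 14.
    At 14: go left to 5.
      At 5: go left to 20.
        20 is a leaf — visit 20.
      At 5: go right to 10.
        At 10: no left child.
        At 10: go right to 34.
          At 34: go left to 1.
            1 is a leaf — visit 1.
          At 34: no right child.
          Visit 34.
        Visit 10.
      Visit 5.
    At 14: go right to 4.
      At 4: go left to 3.
        3 is a leaf — visit 3.
      At 4: no right child.
      Visit 4.
    Visit 14.
  At 2: go right to 22.
    22 is a leaf — visit 22.
  Visit 2.
Visit 6.
Full post-order sequence: 20, 1, 34, 10, 5, 3, 4, 14, 22, 2, 6.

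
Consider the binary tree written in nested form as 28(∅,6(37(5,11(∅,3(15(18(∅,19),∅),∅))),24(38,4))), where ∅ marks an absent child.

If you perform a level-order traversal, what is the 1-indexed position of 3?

9

Level-order visits nodes level by level from the root, left to right within each level.
Level 0: 28
Level 1: 6
Level 2: 37, 24
Level 3: 5, 11, 38, 4
Level 4: 3
Level 5: 15
Level 6: 18
Level 7: 19
Full level-order sequence: 28, 6, 37, 24, 5, 11, 38, 4, 3, 15, 18, 19.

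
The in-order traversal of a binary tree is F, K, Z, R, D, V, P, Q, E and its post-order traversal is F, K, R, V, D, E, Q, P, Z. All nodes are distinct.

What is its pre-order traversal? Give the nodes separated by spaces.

The last element of post-order is the root; it splits in-order into left and right subtrees.
Root Z: left subtree has 2 nodes {F, K}, right has 6 {R, D, V, P, Q, E}.
  Root K: left subtree has 1 node {F}, right has 0 { }.
  Root P: left subtree has 3 nodes {R, D, V}, right has 2 {Q, E}.
    Root D: left subtree has 1 node {R}, right has 1 {V}.
    Root Q: left subtree has 0 nodes { }, right has 1 {E}.

Z K F P D R V Q E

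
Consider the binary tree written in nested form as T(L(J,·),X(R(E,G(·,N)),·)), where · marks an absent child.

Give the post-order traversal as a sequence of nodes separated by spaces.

Post-order visits the left subtree, then the right subtree, then the node.
At T: go left to L.
  At L: go left to J.
    J is a leaf — visit J.
  At L: no right child.
  Visit L.
At T: go right to X.
  At X: go left to R.
    At R: go left to E.
      E is a leaf — visit E.
    At R: go right to G.
      At G: no left child.
      At G: go right to N.
        N is a leaf — visit N.
      Visit G.
    Visit R.
  At X: no right child.
  Visit X.
Visit T.

J L E N G R X T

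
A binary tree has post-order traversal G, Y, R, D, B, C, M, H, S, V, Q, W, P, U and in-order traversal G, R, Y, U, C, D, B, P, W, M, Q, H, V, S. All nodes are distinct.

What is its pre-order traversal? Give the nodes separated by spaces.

The last element of post-order is the root; it splits in-order into left and right subtrees.
Root U: left subtree has 3 nodes {G, R, Y}, right has 10 {C, D, B, P, W, M, Q, H, V, S}.
  Root R: left subtree has 1 node {G}, right has 1 {Y}.
  Root P: left subtree has 3 nodes {C, D, B}, right has 6 {W, M, Q, H, V, S}.
    Root C: left subtree has 0 nodes { }, right has 2 {D, B}.
      Root B: left subtree has 1 node {D}, right has 0 { }.
    Root W: left subtree has 0 nodes { }, right has 5 {M, Q, H, V, S}.
      Root Q: left subtree has 1 node {M}, right has 3 {H, V, S}.
        Root V: left subtree has 1 node {H}, right has 1 {S}.

U R G Y P C B D W Q M V H S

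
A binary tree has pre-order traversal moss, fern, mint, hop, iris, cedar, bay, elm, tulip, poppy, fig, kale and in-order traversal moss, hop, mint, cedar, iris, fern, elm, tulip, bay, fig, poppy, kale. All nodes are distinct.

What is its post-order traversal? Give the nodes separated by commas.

The first element of pre-order is the root; it splits in-order into left and right subtrees.
Root moss: left subtree has 0 nodes { }, right has 11 {hop, mint, cedar, iris, fern, elm, tulip, bay, fig, poppy, kale}.
  Root fern: left subtree has 4 nodes {hop, mint, cedar, iris}, right has 6 {elm, tulip, bay, fig, poppy, kale}.
    Root mint: left subtree has 1 node {hop}, right has 2 {cedar, iris}.
      Root iris: left subtree has 1 node {cedar}, right has 0 { }.
    Root bay: left subtree has 2 nodes {elm, tulip}, right has 3 {fig, poppy, kale}.
      Root elm: left subtree has 0 nodes { }, right has 1 {tulip}.
      Root poppy: left subtree has 1 node {fig}, right has 1 {kale}.

hop, cedar, iris, mint, tulip, elm, fig, kale, poppy, bay, fern, moss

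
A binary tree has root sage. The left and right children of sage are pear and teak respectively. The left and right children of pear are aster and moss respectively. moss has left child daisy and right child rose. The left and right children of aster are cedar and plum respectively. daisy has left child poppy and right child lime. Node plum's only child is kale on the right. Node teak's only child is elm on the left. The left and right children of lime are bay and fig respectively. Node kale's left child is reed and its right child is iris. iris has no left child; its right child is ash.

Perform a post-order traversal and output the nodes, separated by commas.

cedar, reed, ash, iris, kale, plum, aster, poppy, bay, fig, lime, daisy, rose, moss, pear, elm, teak, sage

Post-order visits the left subtree, then the right subtree, then the node.
At sage: go left to pear.
  At pear: go left to aster.
    At aster: go left to cedar.
      cedar is a leaf — visit cedar.
    At aster: go right to plum.
      At plum: no left child.
      At plum: go right to kale.
        At kale: go left to reed.
          reed is a leaf — visit reed.
        At kale: go right to iris.
          At iris: no left child.
          At iris: go right to ash.
            ash is a leaf — visit ash.
          Visit iris.
        Visit kale.
      Visit plum.
    Visit aster.
  At pear: go right to moss.
    At moss: go left to daisy.
      At daisy: go left to poppy.
        poppy is a leaf — visit poppy.
      At daisy: go right to lime.
        At lime: go left to bay.
          bay is a leaf — visit bay.
        At lime: go right to fig.
          fig is a leaf — visit fig.
        Visit lime.
      Visit daisy.
    At moss: go right to rose.
      rose is a leaf — visit rose.
    Visit moss.
  Visit pear.
At sage: go right to teak.
  At teak: go left to elm.
    elm is a leaf — visit elm.
  At teak: no right child.
  Visit teak.
Visit sage.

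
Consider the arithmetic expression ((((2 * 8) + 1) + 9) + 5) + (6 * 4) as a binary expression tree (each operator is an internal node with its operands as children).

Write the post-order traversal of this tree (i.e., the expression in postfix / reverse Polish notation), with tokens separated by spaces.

2 8 * 1 + 9 + 5 + 6 4 * +

Post-order on an expression tree gives postfix notation: for each operator, emit left operand, right operand, then the operator.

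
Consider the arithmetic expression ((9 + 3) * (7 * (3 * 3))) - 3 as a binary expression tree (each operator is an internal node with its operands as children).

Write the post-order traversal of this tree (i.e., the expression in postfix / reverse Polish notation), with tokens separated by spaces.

9 3 + 7 3 3 * * * 3 -

Post-order on an expression tree gives postfix notation: for each operator, emit left operand, right operand, then the operator.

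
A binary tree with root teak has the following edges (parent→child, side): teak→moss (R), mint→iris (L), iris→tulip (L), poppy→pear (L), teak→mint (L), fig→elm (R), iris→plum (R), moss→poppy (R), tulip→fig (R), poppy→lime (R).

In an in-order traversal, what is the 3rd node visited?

In-order visits the left subtree, then the node, then the right subtree.
At teak: go left to mint.
  At mint: go left to iris.
    At iris: go left to tulip.
      At tulip: no left child.
      Visit tulip.
      At tulip: go right to fig.
        At fig: no left child.
        Visit fig.
        At fig: go right to elm.
          elm is a leaf — visit elm.
    Visit iris.
    At iris: go right to plum.
      plum is a leaf — visit plum.
  Visit mint.
  At mint: no right child.
Visit teak.
At teak: go right to moss.
  At moss: no left child.
  Visit moss.
  At moss: go right to poppy.
    At poppy: go left to pear.
      pear is a leaf — visit pear.
    Visit poppy.
    At poppy: go right to lime.
      lime is a leaf — visit lime.
Full in-order sequence: tulip, fig, elm, iris, plum, mint, teak, moss, pear, poppy, lime.

elm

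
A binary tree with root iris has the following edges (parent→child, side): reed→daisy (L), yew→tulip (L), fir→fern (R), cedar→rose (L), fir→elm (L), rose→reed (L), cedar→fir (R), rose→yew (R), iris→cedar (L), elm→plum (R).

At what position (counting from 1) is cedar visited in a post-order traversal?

Post-order visits the left subtree, then the right subtree, then the node.
At iris: go left to cedar.
  At cedar: go left to rose.
    At rose: go left to reed.
      At reed: go left to daisy.
        daisy is a leaf — visit daisy.
      At reed: no right child.
      Visit reed.
    At rose: go right to yew.
      At yew: go left to tulip.
        tulip is a leaf — visit tulip.
      At yew: no right child.
      Visit yew.
    Visit rose.
  At cedar: go right to fir.
    At fir: go left to elm.
      At elm: no left child.
      At elm: go right to plum.
        plum is a leaf — visit plum.
      Visit elm.
    At fir: go right to fern.
      fern is a leaf — visit fern.
    Visit fir.
  Visit cedar.
At iris: no right child.
Visit iris.
Full post-order sequence: daisy, reed, tulip, yew, rose, plum, elm, fern, fir, cedar, iris.

10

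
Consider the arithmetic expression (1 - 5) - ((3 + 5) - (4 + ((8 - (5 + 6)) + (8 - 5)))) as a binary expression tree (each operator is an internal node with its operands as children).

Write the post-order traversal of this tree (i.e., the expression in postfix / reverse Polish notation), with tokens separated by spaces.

Post-order on an expression tree gives postfix notation: for each operator, emit left operand, right operand, then the operator.

1 5 - 3 5 + 4 8 5 6 + - 8 5 - + + - -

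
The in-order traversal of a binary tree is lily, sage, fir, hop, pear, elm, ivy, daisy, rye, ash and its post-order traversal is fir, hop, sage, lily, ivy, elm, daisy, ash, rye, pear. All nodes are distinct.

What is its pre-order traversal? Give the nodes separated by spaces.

The last element of post-order is the root; it splits in-order into left and right subtrees.
Root pear: left subtree has 4 nodes {lily, sage, fir, hop}, right has 5 {elm, ivy, daisy, rye, ash}.
  Root lily: left subtree has 0 nodes { }, right has 3 {sage, fir, hop}.
    Root sage: left subtree has 0 nodes { }, right has 2 {fir, hop}.
      Root hop: left subtree has 1 node {fir}, right has 0 { }.
  Root rye: left subtree has 3 nodes {elm, ivy, daisy}, right has 1 {ash}.
    Root daisy: left subtree has 2 nodes {elm, ivy}, right has 0 { }.
      Root elm: left subtree has 0 nodes { }, right has 1 {ivy}.

pear lily sage hop fir rye daisy elm ivy ash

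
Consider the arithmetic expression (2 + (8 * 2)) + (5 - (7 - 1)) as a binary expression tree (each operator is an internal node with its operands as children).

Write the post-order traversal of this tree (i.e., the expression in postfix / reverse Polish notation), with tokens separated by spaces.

2 8 2 * + 5 7 1 - - +

Post-order on an expression tree gives postfix notation: for each operator, emit left operand, right operand, then the operator.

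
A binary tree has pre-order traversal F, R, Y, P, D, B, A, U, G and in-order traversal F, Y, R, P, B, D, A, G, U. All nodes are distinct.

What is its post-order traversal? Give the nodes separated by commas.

Y, B, G, U, A, D, P, R, F

The first element of pre-order is the root; it splits in-order into left and right subtrees.
Root F: left subtree has 0 nodes { }, right has 8 {Y, R, P, B, D, A, G, U}.
  Root R: left subtree has 1 node {Y}, right has 6 {P, B, D, A, G, U}.
    Root P: left subtree has 0 nodes { }, right has 5 {B, D, A, G, U}.
      Root D: left subtree has 1 node {B}, right has 3 {A, G, U}.
        Root A: left subtree has 0 nodes { }, right has 2 {G, U}.
          Root U: left subtree has 1 node {G}, right has 0 { }.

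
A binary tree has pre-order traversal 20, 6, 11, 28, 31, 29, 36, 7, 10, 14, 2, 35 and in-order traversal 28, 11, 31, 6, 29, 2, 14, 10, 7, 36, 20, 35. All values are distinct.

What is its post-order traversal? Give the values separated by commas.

The first element of pre-order is the root; it splits in-order into left and right subtrees.
Root 20: left subtree has 10 nodes {28, 11, 31, 6, 29, 2, 14, 10, 7, 36}, right has 1 {35}.
  Root 6: left subtree has 3 nodes {28, 11, 31}, right has 6 {29, 2, 14, 10, 7, 36}.
    Root 11: left subtree has 1 node {28}, right has 1 {31}.
    Root 29: left subtree has 0 nodes { }, right has 5 {2, 14, 10, 7, 36}.
      Root 36: left subtree has 4 nodes {2, 14, 10, 7}, right has 0 { }.
        Root 7: left subtree has 3 nodes {2, 14, 10}, right has 0 { }.
          Root 10: left subtree has 2 nodes {2, 14}, right has 0 { }.
            Root 14: left subtree has 1 node {2}, right has 0 { }.

28, 31, 11, 2, 14, 10, 7, 36, 29, 6, 35, 20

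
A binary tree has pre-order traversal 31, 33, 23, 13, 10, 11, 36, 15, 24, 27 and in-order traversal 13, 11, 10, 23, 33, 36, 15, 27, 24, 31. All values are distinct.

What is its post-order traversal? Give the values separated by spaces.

11 10 13 23 27 24 15 36 33 31

The first element of pre-order is the root; it splits in-order into left and right subtrees.
Root 31: left subtree has 9 nodes {13, 11, 10, 23, 33, 36, 15, 27, 24}, right has 0 { }.
  Root 33: left subtree has 4 nodes {13, 11, 10, 23}, right has 4 {36, 15, 27, 24}.
    Root 23: left subtree has 3 nodes {13, 11, 10}, right has 0 { }.
      Root 13: left subtree has 0 nodes { }, right has 2 {11, 10}.
        Root 10: left subtree has 1 node {11}, right has 0 { }.
    Root 36: left subtree has 0 nodes { }, right has 3 {15, 27, 24}.
      Root 15: left subtree has 0 nodes { }, right has 2 {27, 24}.
        Root 24: left subtree has 1 node {27}, right has 0 { }.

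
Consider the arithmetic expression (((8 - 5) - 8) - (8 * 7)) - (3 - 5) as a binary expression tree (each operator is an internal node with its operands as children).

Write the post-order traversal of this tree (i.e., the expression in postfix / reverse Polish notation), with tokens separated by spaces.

Post-order on an expression tree gives postfix notation: for each operator, emit left operand, right operand, then the operator.

8 5 - 8 - 8 7 * - 3 5 - -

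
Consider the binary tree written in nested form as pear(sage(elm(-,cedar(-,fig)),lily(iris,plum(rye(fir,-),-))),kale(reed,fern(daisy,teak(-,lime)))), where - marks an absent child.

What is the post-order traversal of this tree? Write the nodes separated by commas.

fig, cedar, elm, iris, fir, rye, plum, lily, sage, reed, daisy, lime, teak, fern, kale, pear

Post-order visits the left subtree, then the right subtree, then the node.
At pear: go left to sage.
  At sage: go left to elm.
    At elm: no left child.
    At elm: go right to cedar.
      At cedar: no left child.
      At cedar: go right to fig.
        fig is a leaf — visit fig.
      Visit cedar.
    Visit elm.
  At sage: go right to lily.
    At lily: go left to iris.
      iris is a leaf — visit iris.
    At lily: go right to plum.
      At plum: go left to rye.
        At rye: go left to fir.
          fir is a leaf — visit fir.
        At rye: no right child.
        Visit rye.
      At plum: no right child.
      Visit plum.
    Visit lily.
  Visit sage.
At pear: go right to kale.
  At kale: go left to reed.
    reed is a leaf — visit reed.
  At kale: go right to fern.
    At fern: go left to daisy.
      daisy is a leaf — visit daisy.
    At fern: go right to teak.
      At teak: no left child.
      At teak: go right to lime.
        lime is a leaf — visit lime.
      Visit teak.
    Visit fern.
  Visit kale.
Visit pear.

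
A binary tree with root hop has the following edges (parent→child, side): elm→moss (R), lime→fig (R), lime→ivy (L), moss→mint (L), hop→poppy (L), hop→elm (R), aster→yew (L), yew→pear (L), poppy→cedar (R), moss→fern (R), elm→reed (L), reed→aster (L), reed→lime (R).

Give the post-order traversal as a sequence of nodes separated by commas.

Post-order visits the left subtree, then the right subtree, then the node.
At hop: go left to poppy.
  At poppy: no left child.
  At poppy: go right to cedar.
    cedar is a leaf — visit cedar.
  Visit poppy.
At hop: go right to elm.
  At elm: go left to reed.
    At reed: go left to aster.
      At aster: go left to yew.
        At yew: go left to pear.
          pear is a leaf — visit pear.
        At yew: no right child.
        Visit yew.
      At aster: no right child.
      Visit aster.
    At reed: go right to lime.
      At lime: go left to ivy.
        ivy is a leaf — visit ivy.
      At lime: go right to fig.
        fig is a leaf — visit fig.
      Visit lime.
    Visit reed.
  At elm: go right to moss.
    At moss: go left to mint.
      mint is a leaf — visit mint.
    At moss: go right to fern.
      fern is a leaf — visit fern.
    Visit moss.
  Visit elm.
Visit hop.

cedar, poppy, pear, yew, aster, ivy, fig, lime, reed, mint, fern, moss, elm, hop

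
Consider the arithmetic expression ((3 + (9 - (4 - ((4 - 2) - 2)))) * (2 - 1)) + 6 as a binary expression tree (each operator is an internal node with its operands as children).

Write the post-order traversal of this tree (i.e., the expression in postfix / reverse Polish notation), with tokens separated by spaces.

Post-order on an expression tree gives postfix notation: for each operator, emit left operand, right operand, then the operator.

3 9 4 4 2 - 2 - - - + 2 1 - * 6 +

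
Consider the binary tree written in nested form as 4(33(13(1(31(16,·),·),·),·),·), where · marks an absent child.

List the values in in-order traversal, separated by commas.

In-order visits the left subtree, then the node, then the right subtree.
At 4: go left to 33.
  At 33: go left to 13.
    At 13: go left to 1.
      At 1: go left to 31.
        At 31: go left to 16.
          16 is a leaf — visit 16.
        Visit 31.
        At 31: no right child.
      Visit 1.
      At 1: no right child.
    Visit 13.
    At 13: no right child.
  Visit 33.
  At 33: no right child.
Visit 4.
At 4: no right child.

16, 31, 1, 13, 33, 4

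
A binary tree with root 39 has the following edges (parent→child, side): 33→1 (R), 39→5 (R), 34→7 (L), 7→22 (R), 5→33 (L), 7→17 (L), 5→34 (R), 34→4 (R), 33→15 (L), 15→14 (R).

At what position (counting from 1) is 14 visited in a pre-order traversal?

5

Pre-order visits the node, then its left subtree, then its right subtree.
Visit 39.
At 39: no left child.
At 39: go right to 5.
  Visit 5.
  At 5: go left to 33.
    Visit 33.
    At 33: go left to 15.
      Visit 15.
      At 15: no left child.
      At 15: go right to 14.
        14 is a leaf — visit 14.
    At 33: go right to 1.
      1 is a leaf — visit 1.
  At 5: go right to 34.
    Visit 34.
    At 34: go left to 7.
      Visit 7.
      At 7: go left to 17.
        17 is a leaf — visit 17.
      At 7: go right to 22.
        22 is a leaf — visit 22.
    At 34: go right to 4.
      4 is a leaf — visit 4.
Full pre-order sequence: 39, 5, 33, 15, 14, 1, 34, 7, 17, 22, 4.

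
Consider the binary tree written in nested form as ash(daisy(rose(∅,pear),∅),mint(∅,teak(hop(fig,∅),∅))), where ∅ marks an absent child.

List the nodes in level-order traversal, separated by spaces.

Level-order visits nodes level by level from the root, left to right within each level.
Level 0: ash
Level 1: daisy, mint
Level 2: rose, teak
Level 3: pear, hop
Level 4: fig

ash daisy mint rose teak pear hop fig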